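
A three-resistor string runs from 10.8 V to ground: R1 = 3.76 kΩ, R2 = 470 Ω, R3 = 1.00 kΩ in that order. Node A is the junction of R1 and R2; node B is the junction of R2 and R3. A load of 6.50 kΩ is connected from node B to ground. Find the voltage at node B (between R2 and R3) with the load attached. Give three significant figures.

V ≈ 1.84 V

At node B, R3 is in parallel with the load: R3‖R_L = 866.7 Ω.
Below node A the resistance is R2 + (R3‖R_L) = 1337 Ω, so V_A = 10.8 × 1337/5097 = 2.832 V.
Then V_B = V_A × (R3‖R_L)/(R2 + R3‖R_L) = 2.832 × 866.7/1337 = 1.84 V.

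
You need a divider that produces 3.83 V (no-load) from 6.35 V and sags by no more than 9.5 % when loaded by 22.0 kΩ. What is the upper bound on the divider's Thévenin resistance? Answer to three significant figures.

Loading drop = R_th/(R_th + R_L) ≤ 0.0950, so R_th ≤ R_L · ε/(1−ε) = 22.0 kΩ × 0.0950/0.9050 = 2.31 kΩ.

R_th ≤ 2.31 kΩ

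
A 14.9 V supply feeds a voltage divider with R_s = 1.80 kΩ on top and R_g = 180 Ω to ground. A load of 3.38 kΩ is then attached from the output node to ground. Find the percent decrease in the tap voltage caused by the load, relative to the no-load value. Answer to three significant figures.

4.62 %

The divider's output (Thévenin) resistance is R_s‖R_g = 163.6 Ω.
Fractional drop under load = R_th/(R_th + R_L) = 163.6 / (163.6 + 3380) = 0.04618.
So the output falls by 4.62 %.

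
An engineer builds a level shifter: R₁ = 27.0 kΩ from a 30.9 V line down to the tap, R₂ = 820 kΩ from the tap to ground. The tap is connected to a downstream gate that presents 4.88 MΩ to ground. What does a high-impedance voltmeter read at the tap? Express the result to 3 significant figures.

V_out ≈ 29.8 V

The load sits in parallel with R₂: R₂‖R_L = (820 × 4880) / (820 + 4880) = 702.0 kΩ.
V_out = 30.9 × 702.0 / (27.0 + 702.0) = 30.9 × 702.0/729.0 = 29.8 V.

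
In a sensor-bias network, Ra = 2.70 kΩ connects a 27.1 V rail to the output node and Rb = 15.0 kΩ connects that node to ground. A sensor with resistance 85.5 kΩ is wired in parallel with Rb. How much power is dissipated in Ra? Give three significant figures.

Total resistance from the source is Ra + (Rb‖R_L) = 15.46 kΩ, so I = 27.1/15.46 kΩ = 1.753 mA.
P = I²·Ra = (1.753 mA)² × 2.70 kΩ = 8.29 mW.

P ≈ 8.29 mW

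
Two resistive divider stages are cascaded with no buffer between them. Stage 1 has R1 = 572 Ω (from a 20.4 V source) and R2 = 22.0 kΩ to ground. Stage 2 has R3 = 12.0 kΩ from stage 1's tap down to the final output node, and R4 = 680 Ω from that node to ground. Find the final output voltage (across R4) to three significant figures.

Stage 2 presents R3+R4 = 12680 Ω as a load on stage 1's tap.
Stage 1's lower leg becomes R2‖(R3+R4) = 8044 Ω, so V_mid = 20.4 × 8044/8616 = 19.05 V.
Stage 2 is itself unloaded: V_out = V_mid × R4/(R3+R4) = 19.05 × 680/12680 = 1.02 V.

V_out ≈ 1.02 V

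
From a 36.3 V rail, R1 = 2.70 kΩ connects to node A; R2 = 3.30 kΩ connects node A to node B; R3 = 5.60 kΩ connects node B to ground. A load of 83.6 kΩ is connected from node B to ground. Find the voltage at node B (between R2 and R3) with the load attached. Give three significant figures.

V ≈ 16.9 V

At node B, R3 is in parallel with the load: R3‖R_L = 5.248 kΩ.
Below node A the resistance is R2 + (R3‖R_L) = 8.548 kΩ, so V_A = 36.3 × 8.548/11.25 = 27.59 V.
Then V_B = V_A × (R3‖R_L)/(R2 + R3‖R_L) = 27.59 × 5.248/8.548 = 16.9 V.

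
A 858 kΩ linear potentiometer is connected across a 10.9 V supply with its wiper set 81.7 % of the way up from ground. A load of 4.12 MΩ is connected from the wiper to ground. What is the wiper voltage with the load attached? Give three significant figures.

V ≈ 8.64 V

The wiper splits the pot into (1−α)R = 157.0 kΩ above and αR = 701.0 kΩ below.
Lower section ‖ load = 599.1 kΩ.
V_wiper = 10.9 × 599.1/(157.0 + 599.1) = 8.64 V.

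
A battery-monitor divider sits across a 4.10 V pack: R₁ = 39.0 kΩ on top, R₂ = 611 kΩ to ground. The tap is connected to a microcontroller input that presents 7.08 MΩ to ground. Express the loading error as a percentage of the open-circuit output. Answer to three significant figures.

0.515 %

The divider's output (Thévenin) resistance is R₁‖R₂ = 36.66 kΩ.
Fractional drop under load = R_th/(R_th + R_L) = 36.66 / (36.66 + 7080) = 0.005151.
So the output falls by 0.515 %.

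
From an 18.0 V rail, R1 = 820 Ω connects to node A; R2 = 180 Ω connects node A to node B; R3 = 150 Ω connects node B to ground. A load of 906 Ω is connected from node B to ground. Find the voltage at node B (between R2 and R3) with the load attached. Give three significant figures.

At node B, R3 is in parallel with the load: R3‖R_L = 128.7 Ω.
Below node A the resistance is R2 + (R3‖R_L) = 308.7 Ω, so V_A = 18.0 × 308.7/1129 = 4.923 V.
Then V_B = V_A × (R3‖R_L)/(R2 + R3‖R_L) = 4.923 × 128.7/308.7 = 2.05 V.

V ≈ 2.05 V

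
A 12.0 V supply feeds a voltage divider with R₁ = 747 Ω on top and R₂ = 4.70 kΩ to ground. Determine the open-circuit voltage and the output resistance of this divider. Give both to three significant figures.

V_th is the open-circuit tap voltage: 12.0 × 4700/(747 + 4700) = 10.4 V.
With the supply zeroed, R₁ and R₂ appear in parallel from the tap: R_th = R₁‖R₂ = (747 × 4700)/5447 = 645 Ω.

V_th = 10.4 V, R_th = 645 Ω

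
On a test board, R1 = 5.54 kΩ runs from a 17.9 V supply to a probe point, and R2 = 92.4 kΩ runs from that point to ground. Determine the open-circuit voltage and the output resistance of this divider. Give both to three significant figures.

V_th = 16.9 V, R_th = 5.23 kΩ

V_th is the open-circuit tap voltage: 17.9 × 92.4/(5.54 + 92.4) = 16.9 V.
With the supply zeroed, R1 and R2 appear in parallel from the tap: R_th = R1‖R2 = (5.54 × 92.4)/97.94 = 5.23 kΩ.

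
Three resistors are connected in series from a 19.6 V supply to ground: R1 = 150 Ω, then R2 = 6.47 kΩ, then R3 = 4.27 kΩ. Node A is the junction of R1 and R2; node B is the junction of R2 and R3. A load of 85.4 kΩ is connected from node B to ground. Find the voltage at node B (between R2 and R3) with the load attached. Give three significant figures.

At node B, R3 is in parallel with the load: R3‖R_L = 4067 Ω.
Below node A the resistance is R2 + (R3‖R_L) = 10540 Ω, so V_A = 19.6 × 10540/10690 = 19.32 V.
Then V_B = V_A × (R3‖R_L)/(R2 + R3‖R_L) = 19.32 × 4067/10540 = 7.46 V.

V ≈ 7.46 V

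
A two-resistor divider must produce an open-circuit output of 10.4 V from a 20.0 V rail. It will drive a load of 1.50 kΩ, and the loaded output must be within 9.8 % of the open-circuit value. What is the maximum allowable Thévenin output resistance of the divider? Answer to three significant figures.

Loading drop = R_th/(R_th + R_L) ≤ 0.0980, so R_th ≤ R_L · ε/(1−ε) = 1.50 kΩ × 0.0980/0.9020 = 163 Ω.
(Any R1, R2 with R2/(R1+R2) = 0.520 and R1‖R2 ≤ 163 Ω will meet the spec.)

R_th ≤ 163 Ω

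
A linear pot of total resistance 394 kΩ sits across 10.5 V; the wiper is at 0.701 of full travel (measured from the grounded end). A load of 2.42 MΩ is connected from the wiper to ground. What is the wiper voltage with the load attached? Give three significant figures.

V ≈ 7.12 V

The wiper splits the pot into (1−α)R = 117.8 kΩ above and αR = 276.2 kΩ below.
Lower section ‖ load = 247.9 kΩ.
V_wiper = 10.5 × 247.9/(117.8 + 247.9) = 7.12 V.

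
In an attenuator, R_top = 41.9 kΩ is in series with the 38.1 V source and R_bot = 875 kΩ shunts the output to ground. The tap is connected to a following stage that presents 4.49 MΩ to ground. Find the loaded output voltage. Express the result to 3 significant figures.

V_out ≈ 36.0 V

The load sits in parallel with R_bot: R_bot‖R_L = (875 × 4490) / (875 + 4490) = 732.3 kΩ.
V_out = 38.1 × 732.3 / (41.9 + 732.3) = 38.1 × 732.3/774.2 = 36.0 V.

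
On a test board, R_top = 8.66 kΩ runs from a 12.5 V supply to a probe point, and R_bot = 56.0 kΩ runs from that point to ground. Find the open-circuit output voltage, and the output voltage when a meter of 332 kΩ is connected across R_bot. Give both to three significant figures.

Open-circuit: V = 12.5 × 56.0/(8.66 + 56.0) = 10.8 V.
With the load, R_bot becomes R_bot‖R_L = 47.92 kΩ, so V = 12.5 × 47.92/56.58 = 10.6 V.

Unloaded: 10.8 V; loaded: 10.6 V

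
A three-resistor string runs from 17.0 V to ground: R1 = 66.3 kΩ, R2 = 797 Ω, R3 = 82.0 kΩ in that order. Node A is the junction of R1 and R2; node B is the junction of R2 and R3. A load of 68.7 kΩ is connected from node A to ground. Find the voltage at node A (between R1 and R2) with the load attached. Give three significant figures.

Below node A the series string R2+R3 = 82800 Ω sits in parallel with the 68700 Ω load: 37550 Ω.
V_A = 17.0 × 37550/(66300 + 37550) = 6.15 V.

V ≈ 6.15 V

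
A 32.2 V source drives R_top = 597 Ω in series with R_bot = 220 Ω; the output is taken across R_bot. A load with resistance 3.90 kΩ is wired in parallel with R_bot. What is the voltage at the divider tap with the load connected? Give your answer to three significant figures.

The load sits in parallel with R_bot: R_bot‖R_L = (220 × 3900) / (220 + 3900) = 208.3 Ω.
V_out = 32.2 × 208.3 / (597 + 208.3) = 32.2 × 208.3/805.3 = 8.33 V.
(Unloaded it would have been 8.67 V.)

V_out ≈ 8.33 V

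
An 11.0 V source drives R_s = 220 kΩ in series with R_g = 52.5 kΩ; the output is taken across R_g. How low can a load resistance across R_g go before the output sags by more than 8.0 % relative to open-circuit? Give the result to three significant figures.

R_L(min) ≈ 487 kΩ

Output resistance R_th = R_s‖R_g = (220 × 52.5)/272.5 = 42.39 kΩ.
The fractional drop is R_th/(R_th + R_L); requiring this ≤ 0.0800 gives R_L ≥ R_th(1/0.0800 − 1) = 42.39 × 11.50 = 487 kΩ.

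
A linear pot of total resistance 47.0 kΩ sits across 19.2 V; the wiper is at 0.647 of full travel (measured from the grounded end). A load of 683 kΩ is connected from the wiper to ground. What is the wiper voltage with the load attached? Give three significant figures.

V ≈ 12.2 V

The wiper splits the pot into (1−α)R = 16.59 kΩ above and αR = 30.41 kΩ below.
Lower section ‖ load = 29.11 kΩ.
V_wiper = 19.2 × 29.11/(16.59 + 29.11) = 12.2 V.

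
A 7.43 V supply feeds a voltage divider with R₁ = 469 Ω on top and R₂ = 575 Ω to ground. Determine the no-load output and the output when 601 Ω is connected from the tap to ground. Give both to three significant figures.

Unloaded: 4.09 V; loaded: 2.86 V

Open-circuit: V = 7.43 × 575/(469 + 575) = 4.09 V.
With the load, R₂ becomes R₂‖R_L = 293.9 Ω, so V = 7.43 × 293.9/762.9 = 2.86 V.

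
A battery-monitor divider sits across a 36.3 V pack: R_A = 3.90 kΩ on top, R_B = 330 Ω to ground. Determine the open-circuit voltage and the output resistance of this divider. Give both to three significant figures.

V_th is the open-circuit tap voltage: 36.3 × 330/(3900 + 330) = 2.83 V.
With the supply zeroed, R_A and R_B appear in parallel from the tap: R_th = R_A‖R_B = (3900 × 330)/4230 = 304 Ω.

V_th = 2.83 V, R_th = 304 Ω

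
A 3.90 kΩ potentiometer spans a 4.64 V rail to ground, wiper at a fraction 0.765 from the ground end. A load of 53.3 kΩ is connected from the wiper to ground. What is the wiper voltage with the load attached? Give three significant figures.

V ≈ 3.50 V

The wiper splits the pot into (1−α)R = 916.5 Ω above and αR = 2984 Ω below.
Lower section ‖ load = 2825 Ω.
V_wiper = 4.64 × 2825/(916.5 + 2825) = 3.50 V.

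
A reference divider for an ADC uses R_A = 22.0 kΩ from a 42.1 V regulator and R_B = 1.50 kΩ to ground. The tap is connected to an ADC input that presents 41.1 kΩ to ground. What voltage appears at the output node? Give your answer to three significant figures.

The load sits in parallel with R_B: R_B‖R_L = (1.50 × 41.1) / (1.50 + 41.1) = 1.447 kΩ.
V_out = 42.1 × 1.447 / (22.0 + 1.447) = 42.1 × 1.447/23.45 = 2.60 V.

V_out ≈ 2.60 V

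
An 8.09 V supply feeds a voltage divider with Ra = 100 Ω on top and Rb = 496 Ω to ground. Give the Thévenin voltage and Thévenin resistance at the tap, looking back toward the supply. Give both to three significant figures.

V_th = 6.73 V, R_th = 83.2 Ω

V_th is the open-circuit tap voltage: 8.09 × 496/(100 + 496) = 6.73 V.
With the supply zeroed, Ra and Rb appear in parallel from the tap: R_th = Ra‖Rb = (100 × 496)/596.0 = 83.2 Ω.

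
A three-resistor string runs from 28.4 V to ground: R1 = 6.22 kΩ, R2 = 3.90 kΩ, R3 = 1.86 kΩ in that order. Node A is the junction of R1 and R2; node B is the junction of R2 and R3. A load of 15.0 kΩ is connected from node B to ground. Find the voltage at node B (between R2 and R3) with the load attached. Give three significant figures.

V ≈ 3.99 V

At node B, R3 is in parallel with the load: R3‖R_L = 1.655 kΩ.
Below node A the resistance is R2 + (R3‖R_L) = 5.555 kΩ, so V_A = 28.4 × 5.555/11.77 = 13.40 V.
Then V_B = V_A × (R3‖R_L)/(R2 + R3‖R_L) = 13.40 × 1.655/5.555 = 3.99 V.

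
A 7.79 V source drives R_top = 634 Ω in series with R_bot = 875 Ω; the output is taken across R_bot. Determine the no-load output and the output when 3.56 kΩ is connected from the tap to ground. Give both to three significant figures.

Unloaded: 4.52 V; loaded: 4.09 V

Open-circuit: V = 7.79 × 875/(634 + 875) = 4.52 V.
With the load, R_bot becomes R_bot‖R_L = 702.4 Ω, so V = 7.79 × 702.4/1336 = 4.09 V.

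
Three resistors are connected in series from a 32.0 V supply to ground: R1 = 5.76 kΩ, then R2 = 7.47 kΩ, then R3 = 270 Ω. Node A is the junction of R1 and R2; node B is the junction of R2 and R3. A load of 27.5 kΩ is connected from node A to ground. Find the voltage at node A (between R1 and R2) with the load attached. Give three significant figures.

V ≈ 16.4 V

Below node A the series string R2+R3 = 7740 Ω sits in parallel with the 27500 Ω load: 6040 Ω.
V_A = 32.0 × 6040/(5760 + 6040) = 16.4 V.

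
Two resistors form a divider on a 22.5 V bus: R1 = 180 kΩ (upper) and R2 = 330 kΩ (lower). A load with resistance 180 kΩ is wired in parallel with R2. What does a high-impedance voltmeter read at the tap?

V_out ≈ 8.84 V

The load sits in parallel with R2: R2‖R_L = (330 × 180) / (330 + 180) = 116.5 kΩ.
V_out = 22.5 × 116.5 / (180 + 116.5) = 22.5 × 116.5/296.5 = 8.84 V.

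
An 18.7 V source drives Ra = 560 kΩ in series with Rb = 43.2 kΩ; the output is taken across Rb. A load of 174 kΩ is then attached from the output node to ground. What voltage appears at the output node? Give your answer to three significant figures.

The load sits in parallel with Rb: Rb‖R_L = (43.2 × 174) / (43.2 + 174) = 34.61 kΩ.
V_out = 18.7 × 34.61 / (560 + 34.61) = 18.7 × 34.61/594.6 = 1.09 V.
(Unloaded it would have been 1.34 V.)

V_out ≈ 1.09 V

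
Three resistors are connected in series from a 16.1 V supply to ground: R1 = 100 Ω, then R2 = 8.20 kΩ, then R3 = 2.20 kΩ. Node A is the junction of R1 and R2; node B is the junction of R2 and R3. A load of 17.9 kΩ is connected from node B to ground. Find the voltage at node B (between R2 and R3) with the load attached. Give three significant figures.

V ≈ 3.07 V

At node B, R3 is in parallel with the load: R3‖R_L = 1959 Ω.
Below node A the resistance is R2 + (R3‖R_L) = 10160 Ω, so V_A = 16.1 × 10160/10260 = 15.94 V.
Then V_B = V_A × (R3‖R_L)/(R2 + R3‖R_L) = 15.94 × 1959/10160 = 3.07 V.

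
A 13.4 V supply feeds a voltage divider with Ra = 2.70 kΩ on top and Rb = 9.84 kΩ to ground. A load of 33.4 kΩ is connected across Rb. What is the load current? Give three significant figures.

Rb‖R_L = 7.601 kΩ; V_out = 13.4 × 7.601/10.30 = 9.888 V.
I_L = V_out / R_L = 9.888 / 33.4 kΩ = 0.296 mA.

I_L ≈ 0.296 mA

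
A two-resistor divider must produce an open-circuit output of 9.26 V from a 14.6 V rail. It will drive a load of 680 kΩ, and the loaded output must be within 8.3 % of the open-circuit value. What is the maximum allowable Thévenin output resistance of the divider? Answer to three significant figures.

R_th ≤ 61.5 kΩ

Loading drop = R_th/(R_th + R_L) ≤ 0.0830, so R_th ≤ R_L · ε/(1−ε) = 680 kΩ × 0.0830/0.9170 = 61.5 kΩ.
(Any R1, R2 with R2/(R1+R2) = 0.634 and R1‖R2 ≤ 61.5 kΩ will meet the spec.)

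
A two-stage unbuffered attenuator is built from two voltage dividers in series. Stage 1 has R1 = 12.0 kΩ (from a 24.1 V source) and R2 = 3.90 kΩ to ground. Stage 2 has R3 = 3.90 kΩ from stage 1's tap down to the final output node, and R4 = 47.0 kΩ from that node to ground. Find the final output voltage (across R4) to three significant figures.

V_out ≈ 5.16 V

Stage 2 presents R3+R4 = 50.90 kΩ as a load on stage 1's tap.
Stage 1's lower leg becomes R2‖(R3+R4) = 3.622 kΩ, so V_mid = 24.1 × 3.622/15.62 = 5.588 V.
Stage 2 is itself unloaded: V_out = V_mid × R4/(R3+R4) = 5.588 × 47.0/50.90 = 5.16 V.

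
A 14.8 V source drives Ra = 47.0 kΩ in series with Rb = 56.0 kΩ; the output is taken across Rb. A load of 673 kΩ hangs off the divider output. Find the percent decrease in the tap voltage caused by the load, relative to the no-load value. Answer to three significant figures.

3.66 %

The divider's output (Thévenin) resistance is Ra‖Rb = 25.55 kΩ.
Fractional drop under load = R_th/(R_th + R_L) = 25.55 / (25.55 + 673) = 0.03658.
So the output falls by 3.66 %.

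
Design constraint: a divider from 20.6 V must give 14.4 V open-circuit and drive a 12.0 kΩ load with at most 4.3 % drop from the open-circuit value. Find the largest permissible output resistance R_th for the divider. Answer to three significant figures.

Loading drop = R_th/(R_th + R_L) ≤ 0.0430, so R_th ≤ R_L · ε/(1−ε) = 12.0 kΩ × 0.0430/0.9570 = 539 Ω.

R_th ≤ 539 Ω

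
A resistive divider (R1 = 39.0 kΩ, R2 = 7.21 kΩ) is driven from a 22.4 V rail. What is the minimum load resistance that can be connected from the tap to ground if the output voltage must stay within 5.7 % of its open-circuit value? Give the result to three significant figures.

R_L(min) ≈ 101 kΩ

Output resistance R_th = R1‖R2 = (39.0 × 7.21)/46.21 = 6.085 kΩ.
The fractional drop is R_th/(R_th + R_L); requiring this ≤ 0.0570 gives R_L ≥ R_th(1/0.0570 − 1) = 6.085 × 16.54 = 101 kΩ.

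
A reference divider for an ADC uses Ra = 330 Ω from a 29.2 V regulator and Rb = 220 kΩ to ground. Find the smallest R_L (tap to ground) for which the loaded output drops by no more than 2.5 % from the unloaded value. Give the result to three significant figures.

Output resistance R_th = Ra‖Rb = (330 × 220000)/220300 = 329.5 Ω.
The fractional drop is R_th/(R_th + R_L); requiring this ≤ 0.0250 gives R_L ≥ R_th(1/0.0250 − 1) = 329.5 × 39.00 = 12.9 kΩ.

R_L(min) ≈ 12.9 kΩ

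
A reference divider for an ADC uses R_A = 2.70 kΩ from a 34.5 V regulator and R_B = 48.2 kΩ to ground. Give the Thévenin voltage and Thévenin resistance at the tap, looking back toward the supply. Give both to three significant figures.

V_th = 32.7 V, R_th = 2.56 kΩ

V_th is the open-circuit tap voltage: 34.5 × 48.2/(2.70 + 48.2) = 32.7 V.
With the supply zeroed, R_A and R_B appear in parallel from the tap: R_th = R_A‖R_B = (2.70 × 48.2)/50.90 = 2.56 kΩ.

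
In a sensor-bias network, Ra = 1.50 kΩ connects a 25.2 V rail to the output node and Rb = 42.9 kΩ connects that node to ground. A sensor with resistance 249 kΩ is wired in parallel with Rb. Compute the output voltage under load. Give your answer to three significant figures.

The load sits in parallel with Rb: Rb‖R_L = (42.9 × 249) / (42.9 + 249) = 36.60 kΩ.
V_out = 25.2 × 36.60 / (1.50 + 36.60) = 25.2 × 36.60/38.10 = 24.2 V.

V_out ≈ 24.2 V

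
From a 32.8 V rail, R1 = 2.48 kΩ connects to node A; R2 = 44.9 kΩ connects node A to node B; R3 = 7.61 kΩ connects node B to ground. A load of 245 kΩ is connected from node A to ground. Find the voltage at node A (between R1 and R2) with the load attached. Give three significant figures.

Below node A the series string R2+R3 = 52.51 kΩ sits in parallel with the 245 kΩ load: 43.24 kΩ.
V_A = 32.8 × 43.24/(2.48 + 43.24) = 31.0 V.

V ≈ 31.0 V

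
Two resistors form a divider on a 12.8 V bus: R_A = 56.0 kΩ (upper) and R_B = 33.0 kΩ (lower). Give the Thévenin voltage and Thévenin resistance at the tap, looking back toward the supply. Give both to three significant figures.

V_th = 4.75 V, R_th = 20.8 kΩ

V_th is the open-circuit tap voltage: 12.8 × 33.0/(56.0 + 33.0) = 4.75 V.
With the supply zeroed, R_A and R_B appear in parallel from the tap: R_th = R_A‖R_B = (56.0 × 33.0)/89.00 = 20.8 kΩ.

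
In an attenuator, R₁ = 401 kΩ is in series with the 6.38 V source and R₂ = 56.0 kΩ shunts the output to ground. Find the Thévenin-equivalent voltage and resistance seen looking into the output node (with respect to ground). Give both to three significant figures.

V_th is the open-circuit tap voltage: 6.38 × 56.0/(401 + 56.0) = 0.782 V.
With the supply zeroed, R₁ and R₂ appear in parallel from the tap: R_th = R₁‖R₂ = (401 × 56.0)/457.0 = 49.1 kΩ.

V_th = 0.782 V, R_th = 49.1 kΩ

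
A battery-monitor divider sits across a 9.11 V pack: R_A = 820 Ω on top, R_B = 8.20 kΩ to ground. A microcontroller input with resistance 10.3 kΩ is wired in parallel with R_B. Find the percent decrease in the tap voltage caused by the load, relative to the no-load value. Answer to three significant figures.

The divider's output (Thévenin) resistance is R_A‖R_B = 745.5 Ω.
Fractional drop under load = R_th/(R_th + R_L) = 745.5 / (745.5 + 10300) = 0.06749.
So the output falls by 6.75 %.

6.75 %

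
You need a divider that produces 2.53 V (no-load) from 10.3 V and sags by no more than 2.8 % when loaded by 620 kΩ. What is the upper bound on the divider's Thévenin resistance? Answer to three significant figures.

R_th ≤ 17.9 kΩ

Loading drop = R_th/(R_th + R_L) ≤ 0.0280, so R_th ≤ R_L · ε/(1−ε) = 620 kΩ × 0.0280/0.9720 = 17.9 kΩ.
(Any R1, R2 with R2/(R1+R2) = 0.246 and R1‖R2 ≤ 17.9 kΩ will meet the spec.)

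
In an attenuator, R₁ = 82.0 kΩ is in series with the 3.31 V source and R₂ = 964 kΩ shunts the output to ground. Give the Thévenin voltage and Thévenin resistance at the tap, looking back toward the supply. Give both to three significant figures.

V_th = 3.05 V, R_th = 75.6 kΩ

V_th is the open-circuit tap voltage: 3.31 × 964/(82.0 + 964) = 3.05 V.
With the supply zeroed, R₁ and R₂ appear in parallel from the tap: R_th = R₁‖R₂ = (82.0 × 964)/1046 = 75.6 kΩ.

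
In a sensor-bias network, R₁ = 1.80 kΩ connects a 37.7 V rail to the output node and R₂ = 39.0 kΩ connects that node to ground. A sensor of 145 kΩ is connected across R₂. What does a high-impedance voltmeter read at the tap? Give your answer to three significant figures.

The load sits in parallel with R₂: R₂‖R_L = (39.0 × 145) / (39.0 + 145) = 30.73 kΩ.
V_out = 37.7 × 30.73 / (1.80 + 30.73) = 37.7 × 30.73/32.53 = 35.6 V.

V_out ≈ 35.6 V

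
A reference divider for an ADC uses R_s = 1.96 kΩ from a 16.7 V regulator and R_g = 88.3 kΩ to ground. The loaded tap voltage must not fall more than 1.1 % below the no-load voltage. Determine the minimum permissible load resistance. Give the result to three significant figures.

R_L(min) ≈ 172 kΩ

Output resistance R_th = R_s‖R_g = (1.96 × 88.3)/90.26 = 1.917 kΩ.
The fractional drop is R_th/(R_th + R_L); requiring this ≤ 0.0110 gives R_L ≥ R_th(1/0.0110 − 1) = 1.917 × 89.91 = 172 kΩ.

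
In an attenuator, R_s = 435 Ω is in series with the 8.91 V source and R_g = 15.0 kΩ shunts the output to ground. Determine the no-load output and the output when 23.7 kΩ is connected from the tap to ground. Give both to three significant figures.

Open-circuit: V = 8.91 × 15000/(435 + 15000) = 8.66 V.
With the load, R_g becomes R_g‖R_L = 9186 Ω, so V = 8.91 × 9186/9621 = 8.51 V.

Unloaded: 8.66 V; loaded: 8.51 V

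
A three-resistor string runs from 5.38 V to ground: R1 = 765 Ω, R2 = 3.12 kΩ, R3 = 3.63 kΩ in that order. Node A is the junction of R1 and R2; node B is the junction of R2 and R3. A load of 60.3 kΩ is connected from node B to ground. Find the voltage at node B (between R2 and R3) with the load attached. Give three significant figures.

V ≈ 2.52 V

At node B, R3 is in parallel with the load: R3‖R_L = 3424 Ω.
Below node A the resistance is R2 + (R3‖R_L) = 6544 Ω, so V_A = 5.38 × 6544/7309 = 4.817 V.
Then V_B = V_A × (R3‖R_L)/(R2 + R3‖R_L) = 4.817 × 3424/6544 = 2.52 V.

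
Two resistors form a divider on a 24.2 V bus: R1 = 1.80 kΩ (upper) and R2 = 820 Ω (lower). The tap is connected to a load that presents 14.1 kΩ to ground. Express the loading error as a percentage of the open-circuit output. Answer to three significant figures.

3.84 %

The divider's output (Thévenin) resistance is R1‖R2 = 563.4 Ω.
Fractional drop under load = R_th/(R_th + R_L) = 563.4 / (563.4 + 14100) = 0.03842.
So the output falls by 3.84 %.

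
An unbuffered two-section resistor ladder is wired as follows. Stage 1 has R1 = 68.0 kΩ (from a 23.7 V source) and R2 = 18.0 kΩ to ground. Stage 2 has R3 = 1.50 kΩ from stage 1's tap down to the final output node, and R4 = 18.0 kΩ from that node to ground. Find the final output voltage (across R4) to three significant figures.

Stage 2 presents R3+R4 = 19.50 kΩ as a load on stage 1's tap.
Stage 1's lower leg becomes R2‖(R3+R4) = 9.360 kΩ, so V_mid = 23.7 × 9.360/77.36 = 2.868 V.
Stage 2 is itself unloaded: V_out = V_mid × R4/(R3+R4) = 2.868 × 18.0/19.50 = 2.65 V.

V_out ≈ 2.65 V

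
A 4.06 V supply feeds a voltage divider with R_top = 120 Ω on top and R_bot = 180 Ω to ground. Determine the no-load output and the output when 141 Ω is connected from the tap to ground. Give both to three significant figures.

Open-circuit: V = 4.06 × 180/(120 + 180) = 2.44 V.
With the load, R_bot becomes R_bot‖R_L = 79.07 Ω, so V = 4.06 × 79.07/199.1 = 1.61 V.

Unloaded: 2.44 V; loaded: 1.61 V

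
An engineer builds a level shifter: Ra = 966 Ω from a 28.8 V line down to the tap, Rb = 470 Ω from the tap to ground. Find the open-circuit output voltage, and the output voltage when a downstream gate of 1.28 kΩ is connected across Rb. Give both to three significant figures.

Unloaded: 9.43 V; loaded: 7.56 V

Open-circuit: V = 28.8 × 470/(966 + 470) = 9.43 V.
With the load, Rb becomes Rb‖R_L = 343.8 Ω, so V = 28.8 × 343.8/1310 = 7.56 V.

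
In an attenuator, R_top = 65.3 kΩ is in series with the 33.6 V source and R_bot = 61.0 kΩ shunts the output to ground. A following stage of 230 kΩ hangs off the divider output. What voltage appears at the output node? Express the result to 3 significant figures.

The load sits in parallel with R_bot: R_bot‖R_L = (61.0 × 230) / (61.0 + 230) = 48.21 kΩ.
V_out = 33.6 × 48.21 / (65.3 + 48.21) = 33.6 × 48.21/113.5 = 14.3 V.
(Unloaded it would have been 16.2 V.)

V_out ≈ 14.3 V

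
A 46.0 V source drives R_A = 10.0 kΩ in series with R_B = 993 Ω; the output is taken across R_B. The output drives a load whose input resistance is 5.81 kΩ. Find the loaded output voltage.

The load sits in parallel with R_B: R_B‖R_L = (993 × 5810) / (993 + 5810) = 848.1 Ω.
V_out = 46.0 × 848.1 / (10000 + 848.1) = 46.0 × 848.1/10850 = 3.60 V.

V_out ≈ 3.60 V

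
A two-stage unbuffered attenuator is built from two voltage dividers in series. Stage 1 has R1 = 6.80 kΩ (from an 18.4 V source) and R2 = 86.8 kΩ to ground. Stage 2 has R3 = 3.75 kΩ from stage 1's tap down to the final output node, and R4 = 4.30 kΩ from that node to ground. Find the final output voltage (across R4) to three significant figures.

V_out ≈ 5.11 V

Stage 2 presents R3+R4 = 8.050 kΩ as a load on stage 1's tap.
Stage 1's lower leg becomes R2‖(R3+R4) = 7.367 kΩ, so V_mid = 18.4 × 7.367/14.17 = 9.568 V.
Stage 2 is itself unloaded: V_out = V_mid × R4/(R3+R4) = 9.568 × 4.30/8.050 = 5.11 V.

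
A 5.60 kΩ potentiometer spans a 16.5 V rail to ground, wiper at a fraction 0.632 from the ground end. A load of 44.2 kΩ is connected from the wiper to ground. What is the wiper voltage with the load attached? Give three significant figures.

V ≈ 10.1 V

The wiper splits the pot into (1−α)R = 2.061 kΩ above and αR = 3.539 kΩ below.
Lower section ‖ load = 3.277 kΩ.
V_wiper = 16.5 × 3.277/(2.061 + 3.277) = 10.1 V.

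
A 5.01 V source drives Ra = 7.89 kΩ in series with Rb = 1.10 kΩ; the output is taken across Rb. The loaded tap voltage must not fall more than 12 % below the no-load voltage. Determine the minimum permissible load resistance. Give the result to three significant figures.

Output resistance R_th = Ra‖Rb = (7890 × 1100)/8990 = 965.4 Ω.
The fractional drop is R_th/(R_th + R_L); requiring this ≤ 0.120 gives R_L ≥ R_th(1/0.120 − 1) = 965.4 × 7.333 = 7.08 kΩ.

R_L(min) ≈ 7.08 kΩ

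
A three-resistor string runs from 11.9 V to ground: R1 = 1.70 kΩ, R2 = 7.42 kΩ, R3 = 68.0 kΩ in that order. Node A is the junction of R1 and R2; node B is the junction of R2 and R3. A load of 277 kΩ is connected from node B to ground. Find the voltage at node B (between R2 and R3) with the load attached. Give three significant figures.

At node B, R3 is in parallel with the load: R3‖R_L = 54.60 kΩ.
Below node A the resistance is R2 + (R3‖R_L) = 62.02 kΩ, so V_A = 11.9 × 62.02/63.72 = 11.58 V.
Then V_B = V_A × (R3‖R_L)/(R2 + R3‖R_L) = 11.58 × 54.60/62.02 = 10.2 V.

V ≈ 10.2 V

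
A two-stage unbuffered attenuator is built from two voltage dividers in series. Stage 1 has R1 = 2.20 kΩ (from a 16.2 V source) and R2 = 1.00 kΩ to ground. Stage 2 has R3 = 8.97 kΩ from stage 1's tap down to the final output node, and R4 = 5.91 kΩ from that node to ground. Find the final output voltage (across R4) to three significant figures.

Stage 2 presents R3+R4 = 14.88 kΩ as a load on stage 1's tap.
Stage 1's lower leg becomes R2‖(R3+R4) = 0.9370 kΩ, so V_mid = 16.2 × 0.9370/3.137 = 4.839 V.
Stage 2 is itself unloaded: V_out = V_mid × R4/(R3+R4) = 4.839 × 5.91/14.88 = 1.92 V.

V_out ≈ 1.92 V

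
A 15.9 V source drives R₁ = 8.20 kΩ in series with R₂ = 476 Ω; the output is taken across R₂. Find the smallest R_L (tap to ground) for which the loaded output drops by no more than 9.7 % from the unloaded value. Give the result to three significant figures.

Output resistance R_th = R₁‖R₂ = (8200 × 476)/8676 = 449.9 Ω.
The fractional drop is R_th/(R_th + R_L); requiring this ≤ 0.0970 gives R_L ≥ R_th(1/0.0970 − 1) = 449.9 × 9.309 = 4.19 kΩ.

R_L(min) ≈ 4.19 kΩ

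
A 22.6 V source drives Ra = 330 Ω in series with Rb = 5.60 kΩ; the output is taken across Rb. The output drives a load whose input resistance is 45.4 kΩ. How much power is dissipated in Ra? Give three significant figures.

Total resistance from the source is Ra + (Rb‖R_L) = 5315 Ω, so I = 22.6/5315 Ω = 4.252 mA.
P = I²·Ra = (4.252 mA)² × 330 Ω = 5.97 mW.

P ≈ 5.97 mW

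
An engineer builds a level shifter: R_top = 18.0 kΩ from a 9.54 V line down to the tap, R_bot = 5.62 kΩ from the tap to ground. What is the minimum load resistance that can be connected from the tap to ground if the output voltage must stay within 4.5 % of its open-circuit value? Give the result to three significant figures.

R_L(min) ≈ 90.9 kΩ

Output resistance R_th = R_top‖R_bot = (18.0 × 5.62)/23.62 = 4.283 kΩ.
The fractional drop is R_th/(R_th + R_L); requiring this ≤ 0.0450 gives R_L ≥ R_th(1/0.0450 − 1) = 4.283 × 21.22 = 90.9 kΩ.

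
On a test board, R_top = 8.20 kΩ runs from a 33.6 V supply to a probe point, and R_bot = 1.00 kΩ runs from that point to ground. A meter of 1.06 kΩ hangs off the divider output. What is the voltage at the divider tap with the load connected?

V_out ≈ 1.98 V

The load sits in parallel with R_bot: R_bot‖R_L = (1.00 × 1.06) / (1.00 + 1.06) = 0.5146 kΩ.
V_out = 33.6 × 0.5146 / (8.20 + 0.5146) = 33.6 × 0.5146/8.715 = 1.98 V.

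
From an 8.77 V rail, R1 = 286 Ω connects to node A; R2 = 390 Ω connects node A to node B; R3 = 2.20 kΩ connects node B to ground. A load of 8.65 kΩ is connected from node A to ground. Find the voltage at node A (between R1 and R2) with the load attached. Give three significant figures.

V ≈ 7.67 V

Below node A the series string R2+R3 = 2590 Ω sits in parallel with the 8650 Ω load: 1993 Ω.
V_A = 8.77 × 1993/(286 + 1993) = 7.67 V.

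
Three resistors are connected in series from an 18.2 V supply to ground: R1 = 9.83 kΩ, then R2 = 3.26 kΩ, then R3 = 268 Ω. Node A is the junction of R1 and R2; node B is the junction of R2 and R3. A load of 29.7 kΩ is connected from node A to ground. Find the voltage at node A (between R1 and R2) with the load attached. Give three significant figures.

Below node A the series string R2+R3 = 3528 Ω sits in parallel with the 29700 Ω load: 3153 Ω.
V_A = 18.2 × 3153/(9830 + 3153) = 4.42 V.

V ≈ 4.42 V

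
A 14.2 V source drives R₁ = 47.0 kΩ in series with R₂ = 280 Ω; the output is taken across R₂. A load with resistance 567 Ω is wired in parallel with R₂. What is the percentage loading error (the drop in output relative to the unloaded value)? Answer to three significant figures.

The divider's output (Thévenin) resistance is R₁‖R₂ = 278.3 Ω.
Fractional drop under load = R_th/(R_th + R_L) = 278.3 / (278.3 + 567) = 0.3293.
So the output falls by 32.9 %.

32.9 %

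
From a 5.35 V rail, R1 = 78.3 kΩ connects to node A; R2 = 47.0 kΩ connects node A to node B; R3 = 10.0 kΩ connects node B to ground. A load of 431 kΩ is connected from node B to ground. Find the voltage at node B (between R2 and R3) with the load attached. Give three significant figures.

At node B, R3 is in parallel with the load: R3‖R_L = 9.773 kΩ.
Below node A the resistance is R2 + (R3‖R_L) = 56.77 kΩ, so V_A = 5.35 × 56.77/135.1 = 2.249 V.
Then V_B = V_A × (R3‖R_L)/(R2 + R3‖R_L) = 2.249 × 9.773/56.77 = 0.387 V.

V ≈ 0.387 V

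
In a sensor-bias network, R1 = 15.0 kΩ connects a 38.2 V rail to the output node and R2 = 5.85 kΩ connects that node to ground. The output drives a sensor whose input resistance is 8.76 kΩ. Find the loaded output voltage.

The load sits in parallel with R2: R2‖R_L = (5.85 × 8.76) / (5.85 + 8.76) = 3.508 kΩ.
V_out = 38.2 × 3.508 / (15.0 + 3.508) = 38.2 × 3.508/18.51 = 7.24 V.

V_out ≈ 7.24 V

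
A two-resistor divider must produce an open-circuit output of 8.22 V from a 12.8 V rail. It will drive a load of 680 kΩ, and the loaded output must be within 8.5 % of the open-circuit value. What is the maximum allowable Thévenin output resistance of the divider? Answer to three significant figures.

R_th ≤ 63.2 kΩ

Loading drop = R_th/(R_th + R_L) ≤ 0.0850, so R_th ≤ R_L · ε/(1−ε) = 680 kΩ × 0.0850/0.9150 = 63.2 kΩ.
(Any R1, R2 with R2/(R1+R2) = 0.642 and R1‖R2 ≤ 63.2 kΩ will meet the spec.)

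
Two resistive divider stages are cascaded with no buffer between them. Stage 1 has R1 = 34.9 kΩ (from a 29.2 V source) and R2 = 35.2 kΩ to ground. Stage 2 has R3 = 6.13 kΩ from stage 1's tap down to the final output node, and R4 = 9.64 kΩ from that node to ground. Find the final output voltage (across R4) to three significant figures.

Stage 2 presents R3+R4 = 15.77 kΩ as a load on stage 1's tap.
Stage 1's lower leg becomes R2‖(R3+R4) = 10.89 kΩ, so V_mid = 29.2 × 10.89/45.79 = 6.945 V.
Stage 2 is itself unloaded: V_out = V_mid × R4/(R3+R4) = 6.945 × 9.64/15.77 = 4.25 V.

V_out ≈ 4.25 V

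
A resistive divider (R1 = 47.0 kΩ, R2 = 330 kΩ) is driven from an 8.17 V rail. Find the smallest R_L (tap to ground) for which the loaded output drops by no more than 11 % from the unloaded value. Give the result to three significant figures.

Output resistance R_th = R1‖R2 = (47.0 × 330)/377.0 = 41.14 kΩ.
The fractional drop is R_th/(R_th + R_L); requiring this ≤ 0.110 gives R_L ≥ R_th(1/0.110 − 1) = 41.14 × 8.091 = 333 kΩ.

R_L(min) ≈ 333 kΩ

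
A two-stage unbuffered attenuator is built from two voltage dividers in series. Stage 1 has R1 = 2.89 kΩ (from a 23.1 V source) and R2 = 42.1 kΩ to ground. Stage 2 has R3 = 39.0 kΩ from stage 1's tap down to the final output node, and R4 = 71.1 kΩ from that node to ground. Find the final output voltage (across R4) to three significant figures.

Stage 2 presents R3+R4 = 110.1 kΩ as a load on stage 1's tap.
Stage 1's lower leg becomes R2‖(R3+R4) = 30.45 kΩ, so V_mid = 23.1 × 30.45/33.34 = 21.10 V.
Stage 2 is itself unloaded: V_out = V_mid × R4/(R3+R4) = 21.10 × 71.1/110.1 = 13.6 V.

V_out ≈ 13.6 V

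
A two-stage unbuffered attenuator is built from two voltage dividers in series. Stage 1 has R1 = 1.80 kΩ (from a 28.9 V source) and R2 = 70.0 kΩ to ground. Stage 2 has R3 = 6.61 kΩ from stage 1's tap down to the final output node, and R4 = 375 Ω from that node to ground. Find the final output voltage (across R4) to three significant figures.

V_out ≈ 1.21 V

Stage 2 presents R3+R4 = 6985 Ω as a load on stage 1's tap.
Stage 1's lower leg becomes R2‖(R3+R4) = 6351 Ω, so V_mid = 28.9 × 6351/8151 = 22.52 V.
Stage 2 is itself unloaded: V_out = V_mid × R4/(R3+R4) = 22.52 × 375/6985 = 1.21 V.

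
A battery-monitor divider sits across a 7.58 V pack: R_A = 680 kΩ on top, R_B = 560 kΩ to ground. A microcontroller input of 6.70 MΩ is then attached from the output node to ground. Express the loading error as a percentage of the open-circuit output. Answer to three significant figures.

4.38 %

The divider's output (Thévenin) resistance is R_A‖R_B = 307.1 kΩ.
Fractional drop under load = R_th/(R_th + R_L) = 307.1 / (307.1 + 6700) = 0.04383.
So the output falls by 4.38 %.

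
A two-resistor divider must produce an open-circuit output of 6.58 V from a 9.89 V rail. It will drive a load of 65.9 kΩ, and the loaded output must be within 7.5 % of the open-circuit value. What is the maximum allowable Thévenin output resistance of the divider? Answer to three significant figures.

R_th ≤ 5.34 kΩ

Loading drop = R_th/(R_th + R_L) ≤ 0.0750, so R_th ≤ R_L · ε/(1−ε) = 65.9 kΩ × 0.0750/0.9250 = 5.34 kΩ.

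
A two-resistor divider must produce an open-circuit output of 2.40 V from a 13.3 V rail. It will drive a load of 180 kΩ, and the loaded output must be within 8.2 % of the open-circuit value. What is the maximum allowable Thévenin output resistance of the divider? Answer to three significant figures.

Loading drop = R_th/(R_th + R_L) ≤ 0.0820, so R_th ≤ R_L · ε/(1−ε) = 180 kΩ × 0.0820/0.9180 = 16.1 kΩ.
(Any R1, R2 with R2/(R1+R2) = 0.180 and R1‖R2 ≤ 16.1 kΩ will meet the spec.)

R_th ≤ 16.1 kΩ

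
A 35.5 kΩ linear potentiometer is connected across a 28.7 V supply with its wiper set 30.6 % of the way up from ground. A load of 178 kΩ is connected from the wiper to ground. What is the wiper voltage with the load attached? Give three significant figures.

The wiper splits the pot into (1−α)R = 24.64 kΩ above and αR = 10.86 kΩ below.
Lower section ‖ load = 10.24 kΩ.
V_wiper = 28.7 × 10.24/(24.64 + 10.24) = 8.43 V.

V ≈ 8.43 V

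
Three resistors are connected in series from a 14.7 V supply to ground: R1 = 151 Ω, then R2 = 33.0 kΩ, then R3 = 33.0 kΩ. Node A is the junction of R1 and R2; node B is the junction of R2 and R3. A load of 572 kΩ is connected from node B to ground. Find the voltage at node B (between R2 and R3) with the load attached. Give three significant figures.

At node B, R3 is in parallel with the load: R3‖R_L = 31200 Ω.
Below node A the resistance is R2 + (R3‖R_L) = 64200 Ω, so V_A = 14.7 × 64200/64350 = 14.67 V.
Then V_B = V_A × (R3‖R_L)/(R2 + R3‖R_L) = 14.67 × 31200/64200 = 7.13 V.

V ≈ 7.13 V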